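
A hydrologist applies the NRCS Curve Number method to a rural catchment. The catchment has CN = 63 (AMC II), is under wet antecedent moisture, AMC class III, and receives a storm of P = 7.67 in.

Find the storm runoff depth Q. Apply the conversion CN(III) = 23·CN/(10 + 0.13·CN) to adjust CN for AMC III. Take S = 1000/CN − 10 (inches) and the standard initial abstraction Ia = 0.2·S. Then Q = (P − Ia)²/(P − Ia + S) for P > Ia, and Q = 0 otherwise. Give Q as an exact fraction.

Wet (AMC III): CN(III) = 23·63/(10 + 0.13·63) = 1449/(1819/100) = 144900/1819 ≈ 79.659
S = 1000/(144900/1819) − 10 = 3700/1449 in ≈ 2.553 in
Ia = 0.2·(3700/1449) = 740/1449 in ≈ 0.511 in
Excess rainfall: 7.670 − 0.511 = 7.159 in; P > Ia so Q > 0
Q = (1037383/144900)²/((1037383/144900) + 3700/1449) = (1076163488689/20996010000)/(1407383/144900) = 1076163488689/203929796700 in ≈ 5.277 in

Q = 1076163488689/203929796700 in ≈ 5.277 in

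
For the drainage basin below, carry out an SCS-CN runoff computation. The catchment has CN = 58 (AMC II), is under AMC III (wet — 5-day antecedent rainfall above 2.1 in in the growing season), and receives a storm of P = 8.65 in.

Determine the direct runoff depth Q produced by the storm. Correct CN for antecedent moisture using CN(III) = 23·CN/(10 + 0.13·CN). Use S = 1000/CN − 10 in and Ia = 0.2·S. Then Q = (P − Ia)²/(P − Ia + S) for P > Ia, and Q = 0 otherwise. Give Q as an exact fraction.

Q = 11447074081/1987539940 in ≈ 5.759 in

CN(III) from CN(II)=58: (23·58)/(10 + 0.13·58) = 66700/877 ≈ 76.055
S = 1000/(66700/877) − 10 = 2100/667 in ≈ 3.148 in
Initial abstraction Ia = S/5 = (2100/667)/5 = 420/667 ≈ 0.630 in
P − Ia = 8.650 − 0.630 = 106991/13340 ≈ 8.020 in (> 0, runoff occurs)
Q = (106991/13340)²/((106991/13340) + 2100/667) = (11447074081/177955600)/(148991/13340) = 11447074081/1987539940 in ≈ 5.759 in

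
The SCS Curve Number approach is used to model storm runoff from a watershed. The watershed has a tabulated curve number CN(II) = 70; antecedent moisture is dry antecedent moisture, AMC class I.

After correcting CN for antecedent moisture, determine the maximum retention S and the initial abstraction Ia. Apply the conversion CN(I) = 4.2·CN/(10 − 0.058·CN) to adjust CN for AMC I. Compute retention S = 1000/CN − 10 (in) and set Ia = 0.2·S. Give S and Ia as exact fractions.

Adjust CN=70 to AMC I: 4.2·70/(10 − 0.058·70) → 294 ÷ (297/50) = 4900/99 ≈ 49.495
S = 1000/(4900/99) − 10 = 500/49 in ≈ 10.204 in
Ia = 0.2·(500/49) = 100/49 in ≈ 2.041 in

S = 500/49 in ≈ 10.204 in; Ia = 100/49 in ≈ 2.041 in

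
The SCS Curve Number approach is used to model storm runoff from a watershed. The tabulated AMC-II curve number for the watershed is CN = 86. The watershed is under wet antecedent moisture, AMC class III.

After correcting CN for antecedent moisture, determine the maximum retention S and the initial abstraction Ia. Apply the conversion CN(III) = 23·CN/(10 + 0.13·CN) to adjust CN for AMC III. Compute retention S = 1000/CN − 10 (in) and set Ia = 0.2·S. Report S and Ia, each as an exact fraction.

S = 700/989 in ≈ 0.708 in; Ia = 140/989 in ≈ 0.142 in

Adjust CN=86 to AMC III: 23·86/(10 + 0.13·86) → 1978 ÷ (1059/50) = 98900/1059 ≈ 93.390
S = 1000/(98900/1059) − 10 = 700/989 in ≈ 0.708 in
Ia = 0.2·(700/989) = 140/989 in ≈ 0.142 in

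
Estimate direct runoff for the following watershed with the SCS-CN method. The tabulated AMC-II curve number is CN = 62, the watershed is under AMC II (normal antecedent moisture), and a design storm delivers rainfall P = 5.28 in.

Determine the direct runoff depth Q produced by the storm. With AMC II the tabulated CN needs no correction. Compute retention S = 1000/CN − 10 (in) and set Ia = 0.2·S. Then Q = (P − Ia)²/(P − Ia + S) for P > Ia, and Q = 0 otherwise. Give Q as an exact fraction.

Q = 2468041/1529075 in ≈ 1.614 in

CN(II) = 62; AMC II needs no correction.
Max retention: S = 1000/62 − 10 = 190/31 in (≈ 6.129 in)
Ia = 0.2·(190/31) = 38/31 in ≈ 1.226 in
P − Ia = 5.280 − 1.226 = 3142/775 ≈ 4.054 in (> 0, runoff occurs)
Q = (3142/775)²/((3142/775) + 190/31) = (9872164/600625)/(7892/775) = 2468041/1529075 in ≈ 1.614 in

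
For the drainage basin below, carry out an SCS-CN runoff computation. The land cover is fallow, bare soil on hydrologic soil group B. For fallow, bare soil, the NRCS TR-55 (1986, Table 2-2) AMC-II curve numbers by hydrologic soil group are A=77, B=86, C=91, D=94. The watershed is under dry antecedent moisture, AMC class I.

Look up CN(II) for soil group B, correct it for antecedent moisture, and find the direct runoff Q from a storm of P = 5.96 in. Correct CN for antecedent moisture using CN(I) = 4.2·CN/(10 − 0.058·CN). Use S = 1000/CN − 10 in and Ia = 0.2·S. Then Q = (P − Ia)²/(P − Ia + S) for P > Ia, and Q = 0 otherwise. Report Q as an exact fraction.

NRCS table: fallow, bare soil, soil group B → CN(II) = 86
Dry (AMC I): CN(I) = 4.2·86/(10 − 0.058·86) = (1806/5)/(1253/250) = 12900/179 ≈ 72.067
Max retention: S = 1000/(12900/179) − 10 = 500/129 in (≈ 3.876 in)
Initial abstraction Ia = S/5 = (500/129)/5 = 100/129 ≈ 0.775 in
Excess rainfall: 5.960 − 0.775 = 5.185 in; P > Ia so Q > 0
Runoff Q = (P−Ia)²/(P−Ia+S) = (5.185)²/(5.185+3.876) = 279591841/94237725 ≈ 2.967 in

Q = 279591841/94237725 in ≈ 2.967 in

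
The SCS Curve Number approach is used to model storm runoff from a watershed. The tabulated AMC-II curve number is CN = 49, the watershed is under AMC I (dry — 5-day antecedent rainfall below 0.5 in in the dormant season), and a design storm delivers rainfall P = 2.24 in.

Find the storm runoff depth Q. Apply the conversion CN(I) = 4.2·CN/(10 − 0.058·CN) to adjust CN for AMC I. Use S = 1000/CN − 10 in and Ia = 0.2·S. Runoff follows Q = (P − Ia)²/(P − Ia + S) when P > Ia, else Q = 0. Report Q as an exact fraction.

Q = 0 in ≈ 0.000 in

Adjust CN=49 to AMC I: 4.2·49/(10 − 0.058·49) → (1029/5) ÷ (3579/500) = 34300/1193 ≈ 28.751
Max retention: S = 1000/(34300/1193) − 10 = 8500/343 in (≈ 24.781 in)
Initial abstraction Ia = S/5 = (8500/343)/5 = 1700/343 ≈ 4.956 in
P = 2.240 ≤ Ia = 4.956 in: entire storm abstracted, Q = 0.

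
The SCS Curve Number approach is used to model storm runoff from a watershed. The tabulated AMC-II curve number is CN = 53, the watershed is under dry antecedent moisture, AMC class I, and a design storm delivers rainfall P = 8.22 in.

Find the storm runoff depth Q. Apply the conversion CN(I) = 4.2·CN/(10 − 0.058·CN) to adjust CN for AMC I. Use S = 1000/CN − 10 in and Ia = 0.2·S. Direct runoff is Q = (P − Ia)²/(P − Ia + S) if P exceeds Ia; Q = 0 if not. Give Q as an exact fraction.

CN(I) from CN(II)=53: (4.2·53)/(10 − 0.058·53) = 111300/3463 ≈ 32.140
Retention S: 1000/CN − 10 with CN=32.140 → S = 23500/1113 ≈ 21.114 in
Ia = 0.2S: 0.2·21.114 = 4.223 in (exactly 4700/1113)
Excess rainfall: 8.220 − 4.223 = 3.997 in; P > Ia so Q > 0
Q = (222443/55650)²/((222443/55650) + 23500/1113) = (49480888249/3096922500)/(1397443/55650) = 49480888249/77767702950 in ≈ 0.636 in

Q = 49480888249/77767702950 in ≈ 0.636 in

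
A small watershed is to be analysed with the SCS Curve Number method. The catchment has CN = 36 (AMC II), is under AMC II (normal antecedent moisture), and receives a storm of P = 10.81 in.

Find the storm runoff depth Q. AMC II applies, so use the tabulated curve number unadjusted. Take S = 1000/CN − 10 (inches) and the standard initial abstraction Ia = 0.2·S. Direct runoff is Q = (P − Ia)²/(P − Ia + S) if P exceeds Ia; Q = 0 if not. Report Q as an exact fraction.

Q = 42627841/20276100 in ≈ 2.102 in

AMC II — tabulated CN = 36 applies directly.
Max retention: S = 1000/36 − 10 = 160/9 in (≈ 17.778 in)
Initial abstraction Ia = S/5 = (160/9)/5 = 32/9 ≈ 3.556 in
Since P=10.810 > Ia=3.556: effective rainfall P−Ia = 6529/900 in
Q: (6529/900)² ÷ (22529/900) = 42627841/20276100 in (≈ 2.102 in)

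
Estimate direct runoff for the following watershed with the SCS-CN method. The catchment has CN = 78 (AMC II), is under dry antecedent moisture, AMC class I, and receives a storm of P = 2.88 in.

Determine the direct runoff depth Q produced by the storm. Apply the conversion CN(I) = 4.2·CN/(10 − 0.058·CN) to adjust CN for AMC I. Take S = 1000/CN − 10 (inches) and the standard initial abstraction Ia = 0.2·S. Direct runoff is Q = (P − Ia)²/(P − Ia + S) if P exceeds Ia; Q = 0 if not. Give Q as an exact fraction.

Dry (AMC I): CN(I) = 4.2·78/(10 − 0.058·78) = (1638/5)/(1369/250) = 81900/1369 ≈ 59.825
Max retention: S = 1000/(81900/1369) − 10 = 5500/819 in (≈ 6.716 in)
Ia = 0.2·(5500/819) = 1100/819 in ≈ 1.343 in
Excess rainfall: 2.880 − 1.343 = 1.537 in; P > Ia so Q > 0
Q = (31468/20475)²/((31468/20475) + 5500/819) = (990235024/419225625)/(168968/20475) = 123779378/432452475 in ≈ 0.286 in

Q = 123779378/432452475 in ≈ 0.286 in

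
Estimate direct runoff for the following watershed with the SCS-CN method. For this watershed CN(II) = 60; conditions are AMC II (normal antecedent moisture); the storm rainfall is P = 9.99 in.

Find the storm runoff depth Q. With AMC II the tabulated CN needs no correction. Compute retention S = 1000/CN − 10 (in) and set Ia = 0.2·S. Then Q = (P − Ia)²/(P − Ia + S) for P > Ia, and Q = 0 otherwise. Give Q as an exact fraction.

AMC II — tabulated CN = 60 applies directly.
S = 1000/60 − 10 = 20/3 in ≈ 6.667 in
Initial abstraction Ia = S/5 = (20/3)/5 = 4/3 ≈ 1.333 in
P − Ia = 9.990 − 1.333 = 2597/300 ≈ 8.657 in (> 0, runoff occurs)
Runoff Q = (P−Ia)²/(P−Ia+S) = (8.657)²/(8.657+6.667) = 6744409/1379100 ≈ 4.890 in

Q = 6744409/1379100 in ≈ 4.890 in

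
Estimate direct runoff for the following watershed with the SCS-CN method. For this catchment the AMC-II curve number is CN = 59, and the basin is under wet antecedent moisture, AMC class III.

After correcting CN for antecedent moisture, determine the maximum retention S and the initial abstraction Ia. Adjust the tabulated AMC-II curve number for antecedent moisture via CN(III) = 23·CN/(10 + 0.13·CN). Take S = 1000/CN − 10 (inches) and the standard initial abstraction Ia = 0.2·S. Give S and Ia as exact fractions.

Wet (AMC III): CN(III) = 23·59/(10 + 0.13·59) = 1357/(1767/100) = 135700/1767 ≈ 76.797
S = 1000/(135700/1767) − 10 = 4100/1357 in ≈ 3.021 in
Ia = 0.2·(4100/1357) = 820/1357 in ≈ 0.604 in

S = 4100/1357 in ≈ 3.021 in; Ia = 820/1357 in ≈ 0.604 in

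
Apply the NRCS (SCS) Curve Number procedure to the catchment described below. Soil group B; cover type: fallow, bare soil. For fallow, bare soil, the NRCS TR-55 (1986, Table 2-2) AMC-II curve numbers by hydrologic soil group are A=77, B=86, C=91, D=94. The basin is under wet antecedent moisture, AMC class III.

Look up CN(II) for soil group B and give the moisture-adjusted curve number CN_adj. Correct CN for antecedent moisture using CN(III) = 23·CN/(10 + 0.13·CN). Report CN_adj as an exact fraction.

CN_adj = 98900/1059 ≈ 93.390

NRCS table: fallow, bare soil, soil group B → CN(II) = 86
Adjust CN=86 to AMC III: 23·86/(10 + 0.13·86) → 1978 ÷ (1059/50) = 98900/1059 ≈ 93.390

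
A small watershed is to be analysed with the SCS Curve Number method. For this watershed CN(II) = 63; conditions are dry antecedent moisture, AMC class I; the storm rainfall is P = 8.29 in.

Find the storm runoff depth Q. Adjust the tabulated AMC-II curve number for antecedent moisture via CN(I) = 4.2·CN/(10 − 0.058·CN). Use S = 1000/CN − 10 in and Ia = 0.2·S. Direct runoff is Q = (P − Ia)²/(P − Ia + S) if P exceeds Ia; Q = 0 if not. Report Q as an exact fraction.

Dry (AMC I): CN(I) = 4.2·63/(10 − 0.058·63) = (1323/5)/(3173/500) = 132300/3173 ≈ 41.696
S = 1000/(132300/3173) − 10 = 18500/1323 in ≈ 13.983 in
Initial abstraction Ia = S/5 = (18500/1323)/5 = 3700/1323 ≈ 2.797 in
Excess rainfall: 8.290 − 2.797 = 5.493 in; P > Ia so Q > 0
Q = (726767/132300)²/((726767/132300) + 18500/1323) = (528190272289/17503290000)/(2576767/132300) = 528190272289/340906274100 in ≈ 1.549 in

Q = 528190272289/340906274100 in ≈ 1.549 in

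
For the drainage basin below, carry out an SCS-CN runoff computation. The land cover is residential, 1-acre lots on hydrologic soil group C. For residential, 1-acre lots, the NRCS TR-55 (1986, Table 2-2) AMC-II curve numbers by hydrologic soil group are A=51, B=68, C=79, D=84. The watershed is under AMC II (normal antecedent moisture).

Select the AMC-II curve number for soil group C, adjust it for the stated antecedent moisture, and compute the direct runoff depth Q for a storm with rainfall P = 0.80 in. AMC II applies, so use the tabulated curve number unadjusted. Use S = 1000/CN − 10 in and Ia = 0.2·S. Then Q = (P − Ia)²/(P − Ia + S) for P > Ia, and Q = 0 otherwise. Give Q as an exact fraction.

Q = 2809/114155 in ≈ 0.025 in

NRCS table: residential, 1-acre lots, soil group C → CN(II) = 79
AMC II — tabulated CN = 79 applies directly.
S = 1000/79 − 10 = 210/79 in ≈ 2.658 in
Ia = 0.2S: 0.2·2.658 = 0.532 in (exactly 42/79)
Since P=0.800 > Ia=0.532: effective rainfall P−Ia = 106/395 in
Q: (106/395)² ÷ (1156/395) = 2809/114155 in (≈ 0.025 in)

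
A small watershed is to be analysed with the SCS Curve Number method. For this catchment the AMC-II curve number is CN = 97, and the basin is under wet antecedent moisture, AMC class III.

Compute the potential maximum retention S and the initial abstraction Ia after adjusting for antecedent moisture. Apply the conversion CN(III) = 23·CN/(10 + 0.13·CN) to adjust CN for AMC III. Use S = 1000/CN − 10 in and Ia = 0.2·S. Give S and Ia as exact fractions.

S = 300/2231 in ≈ 0.134 in; Ia = 60/2231 in ≈ 0.027 in

CN(III) from CN(II)=97: (23·97)/(10 + 0.13·97) = 223100/2261 ≈ 98.673
S = 1000/(223100/2261) − 10 = 300/2231 in ≈ 0.134 in
Initial abstraction Ia = S/5 = (300/2231)/5 = 60/2231 ≈ 0.027 in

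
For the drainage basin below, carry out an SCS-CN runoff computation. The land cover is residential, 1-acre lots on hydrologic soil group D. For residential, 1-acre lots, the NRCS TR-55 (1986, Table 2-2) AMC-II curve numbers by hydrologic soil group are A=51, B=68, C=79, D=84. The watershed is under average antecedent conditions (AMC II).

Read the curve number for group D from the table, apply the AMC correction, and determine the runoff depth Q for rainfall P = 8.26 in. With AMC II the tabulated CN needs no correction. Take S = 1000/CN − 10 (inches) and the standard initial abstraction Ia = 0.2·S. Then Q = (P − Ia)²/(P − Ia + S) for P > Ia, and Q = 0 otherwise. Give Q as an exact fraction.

Q = 68442529/10786650 in ≈ 6.345 in

NRCS table: residential, 1-acre lots, soil group D → CN(II) = 84
AMC II — tabulated CN = 84 applies directly.
Max retention: S = 1000/84 − 10 = 40/21 in (≈ 1.905 in)
Ia = 0.2·(40/21) = 8/21 in ≈ 0.381 in
Since P=8.260 > Ia=0.381: effective rainfall P−Ia = 8273/1050 in
Q: (8273/1050)² ÷ (10273/1050) = 68442529/10786650 in (≈ 6.345 in)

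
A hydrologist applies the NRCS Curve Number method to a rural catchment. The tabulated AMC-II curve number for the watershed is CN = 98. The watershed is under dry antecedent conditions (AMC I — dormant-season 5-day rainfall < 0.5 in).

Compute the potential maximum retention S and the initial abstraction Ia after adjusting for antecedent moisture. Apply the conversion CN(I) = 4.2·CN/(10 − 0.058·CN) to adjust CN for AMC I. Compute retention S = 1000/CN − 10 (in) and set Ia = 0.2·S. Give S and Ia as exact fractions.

S = 500/1029 in ≈ 0.486 in; Ia = 100/1029 in ≈ 0.097 in

CN(I) from CN(II)=98: (4.2·98)/(10 − 0.058·98) = 102900/1079 ≈ 95.366
Retention S: 1000/CN − 10 with CN=95.366 → S = 500/1029 ≈ 0.486 in
Initial abstraction Ia = S/5 = (500/1029)/5 = 100/1029 ≈ 0.097 in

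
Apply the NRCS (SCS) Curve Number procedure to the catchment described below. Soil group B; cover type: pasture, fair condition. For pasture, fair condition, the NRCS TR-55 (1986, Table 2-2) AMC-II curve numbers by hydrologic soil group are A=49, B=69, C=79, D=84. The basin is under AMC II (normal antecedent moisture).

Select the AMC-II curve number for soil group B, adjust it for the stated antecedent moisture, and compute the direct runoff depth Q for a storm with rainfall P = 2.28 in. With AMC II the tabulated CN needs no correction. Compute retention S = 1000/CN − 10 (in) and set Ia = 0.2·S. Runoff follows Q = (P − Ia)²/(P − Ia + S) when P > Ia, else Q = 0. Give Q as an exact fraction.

NRCS table: pasture, fair condition, soil group B → CN(II) = 69
Average conditions: CN = 69 (no AMC adjustment).
Retention S: 1000/CN − 10 with CN=69.000 → S = 310/69 ≈ 4.493 in
Ia = 0.2·(310/69) = 62/69 in ≈ 0.899 in
Excess rainfall: 2.280 − 0.899 = 1.381 in; P > Ia so Q > 0
Q = (2383/1725)²/((2383/1725) + 310/69) = (5678689/2975625)/(10133/1725) = 5678689/17479425 in ≈ 0.325 in

Q = 5678689/17479425 in ≈ 0.325 in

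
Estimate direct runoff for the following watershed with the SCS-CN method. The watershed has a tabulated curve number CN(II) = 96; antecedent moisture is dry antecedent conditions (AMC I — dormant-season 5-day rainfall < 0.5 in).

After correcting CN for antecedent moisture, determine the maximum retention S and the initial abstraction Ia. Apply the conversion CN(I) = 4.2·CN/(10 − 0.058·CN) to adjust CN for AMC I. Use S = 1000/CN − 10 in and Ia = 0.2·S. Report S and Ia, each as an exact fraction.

S = 125/126 in ≈ 0.992 in; Ia = 25/126 in ≈ 0.198 in

CN(I) from CN(II)=96: (4.2·96)/(10 − 0.058·96) = 25200/277 ≈ 90.975
S = 1000/(25200/277) − 10 = 125/126 in ≈ 0.992 in
Initial abstraction Ia = S/5 = (125/126)/5 = 25/126 ≈ 0.198 in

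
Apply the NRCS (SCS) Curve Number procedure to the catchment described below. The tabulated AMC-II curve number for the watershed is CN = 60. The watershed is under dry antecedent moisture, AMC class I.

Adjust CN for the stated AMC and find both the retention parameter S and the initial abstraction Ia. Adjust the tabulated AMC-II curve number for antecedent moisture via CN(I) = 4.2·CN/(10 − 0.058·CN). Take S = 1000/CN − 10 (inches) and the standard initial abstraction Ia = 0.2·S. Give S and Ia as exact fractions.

CN(I) from CN(II)=60: (4.2·60)/(10 − 0.058·60) = 6300/163 ≈ 38.650
S = 1000/(6300/163) − 10 = 1000/63 in ≈ 15.873 in
Ia = 0.2S: 0.2·15.873 = 3.175 in (exactly 200/63)

S = 1000/63 in ≈ 15.873 in; Ia = 200/63 in ≈ 3.175 in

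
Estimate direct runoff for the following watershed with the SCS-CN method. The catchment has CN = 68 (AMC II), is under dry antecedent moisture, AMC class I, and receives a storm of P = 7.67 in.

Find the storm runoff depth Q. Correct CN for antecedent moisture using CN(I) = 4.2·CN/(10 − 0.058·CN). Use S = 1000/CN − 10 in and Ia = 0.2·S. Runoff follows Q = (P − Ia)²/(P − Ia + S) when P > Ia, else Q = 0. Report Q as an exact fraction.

Q = 37565804761/21199338300 in ≈ 1.772 in

Adjust CN=68 to AMC I: 4.2·68/(10 − 0.058·68) → (1428/5) ÷ (757/125) = 35700/757 ≈ 47.160
Retention S: 1000/CN − 10 with CN=47.160 → S = 4000/357 ≈ 11.204 in
Ia = 0.2S: 0.2·11.204 = 2.241 in (exactly 800/357)
P − Ia = 7.670 − 2.241 = 193819/35700 ≈ 5.429 in (> 0, runoff occurs)
Q = (193819/35700)²/((193819/35700) + 4000/357) = (37565804761/1274490000)/(593819/35700) = 37565804761/21199338300 in ≈ 1.772 in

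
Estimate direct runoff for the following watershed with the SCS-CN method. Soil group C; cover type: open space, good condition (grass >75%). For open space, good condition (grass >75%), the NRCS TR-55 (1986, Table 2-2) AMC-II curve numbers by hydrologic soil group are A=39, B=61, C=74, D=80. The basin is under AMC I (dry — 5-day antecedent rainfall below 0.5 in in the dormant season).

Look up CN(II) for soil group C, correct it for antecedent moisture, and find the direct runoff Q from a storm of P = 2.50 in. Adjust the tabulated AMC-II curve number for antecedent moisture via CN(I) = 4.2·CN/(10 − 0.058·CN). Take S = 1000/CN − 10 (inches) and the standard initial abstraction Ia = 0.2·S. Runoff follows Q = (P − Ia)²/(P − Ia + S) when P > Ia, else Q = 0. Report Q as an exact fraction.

Q = 330245/4439778 in ≈ 0.074 in

NRCS table: open space, good condition (grass >75%), soil group C → CN(II) = 74
CN(I) from CN(II)=74: (4.2·74)/(10 − 0.058·74) = 77700/1427 ≈ 54.450
S = 1000/(77700/1427) − 10 = 6500/777 in ≈ 8.366 in
Ia = 0.2·(6500/777) = 1300/777 in ≈ 1.673 in
Since P=2.500 > Ia=1.673: effective rainfall P−Ia = 1285/1554 in
Q = (1285/1554)²/((1285/1554) + 6500/777) = (1651225/2414916)/(14285/1554) = 330245/4439778 in ≈ 0.074 in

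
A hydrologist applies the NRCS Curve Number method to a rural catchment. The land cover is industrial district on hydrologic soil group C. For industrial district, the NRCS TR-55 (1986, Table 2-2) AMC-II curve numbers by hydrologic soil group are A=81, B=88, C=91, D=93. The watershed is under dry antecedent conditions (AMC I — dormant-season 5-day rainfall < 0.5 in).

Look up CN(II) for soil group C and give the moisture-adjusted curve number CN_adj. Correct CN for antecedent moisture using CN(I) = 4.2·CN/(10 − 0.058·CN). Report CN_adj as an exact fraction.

CN_adj = 63700/787 ≈ 80.940

NRCS table: industrial district, soil group C → CN(II) = 91
Dry (AMC I): CN(I) = 4.2·91/(10 − 0.058·91) = (1911/5)/(2361/500) = 63700/787 ≈ 80.940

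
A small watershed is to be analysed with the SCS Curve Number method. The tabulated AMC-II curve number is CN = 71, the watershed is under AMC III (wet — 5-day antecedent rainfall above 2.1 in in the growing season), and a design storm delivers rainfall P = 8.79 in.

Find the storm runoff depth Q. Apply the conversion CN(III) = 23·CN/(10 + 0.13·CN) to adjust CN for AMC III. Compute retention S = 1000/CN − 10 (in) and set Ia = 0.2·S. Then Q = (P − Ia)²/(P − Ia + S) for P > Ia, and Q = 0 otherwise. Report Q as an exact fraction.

Q = 1897250043649/272287563100 in ≈ 6.968 in

Wet (AMC III): CN(III) = 23·71/(10 + 0.13·71) = 1633/(1923/100) = 163300/1923 ≈ 84.919
Retention S: 1000/CN − 10 with CN=84.919 → S = 2900/1633 ≈ 1.776 in
Ia = 0.2S: 0.2·1.776 = 0.355 in (exactly 580/1633)
Excess rainfall: 8.790 − 0.355 = 8.435 in; P > Ia so Q > 0
Runoff Q = (P−Ia)²/(P−Ia+S) = (8.435)²/(8.435+1.776) = 1897250043649/272287563100 ≈ 6.968 in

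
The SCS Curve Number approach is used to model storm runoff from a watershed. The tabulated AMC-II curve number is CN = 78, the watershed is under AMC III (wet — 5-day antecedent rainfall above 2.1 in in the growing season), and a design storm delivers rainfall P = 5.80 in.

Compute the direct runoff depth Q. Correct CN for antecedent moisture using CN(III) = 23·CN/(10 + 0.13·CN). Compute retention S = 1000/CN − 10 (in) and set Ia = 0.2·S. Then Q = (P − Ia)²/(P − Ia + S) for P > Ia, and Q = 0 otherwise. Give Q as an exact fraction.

Q = 620657569/136402305 in ≈ 4.550 in

CN(III) from CN(II)=78: (23·78)/(10 + 0.13·78) = 89700/1007 ≈ 89.076
Retention S: 1000/CN − 10 with CN=89.076 → S = 1100/897 ≈ 1.226 in
Ia = 0.2·(1100/897) = 220/897 in ≈ 0.245 in
P − Ia = 5.800 − 0.245 = 24913/4485 ≈ 5.555 in (> 0, runoff occurs)
Q = (24913/4485)²/((24913/4485) + 1100/897) = (620657569/20115225)/(30413/4485) = 620657569/136402305 in ≈ 4.550 in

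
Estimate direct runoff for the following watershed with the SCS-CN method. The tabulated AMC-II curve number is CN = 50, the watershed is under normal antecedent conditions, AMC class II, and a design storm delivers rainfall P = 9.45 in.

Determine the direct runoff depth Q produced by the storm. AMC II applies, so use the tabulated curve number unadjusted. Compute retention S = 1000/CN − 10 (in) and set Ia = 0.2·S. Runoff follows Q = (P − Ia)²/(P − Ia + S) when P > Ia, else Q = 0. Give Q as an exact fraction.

Q = 22201/6980 in ≈ 3.181 in

AMC II — tabulated CN = 50 applies directly.
Retention S: 1000/CN − 10 with CN=50.000 → S = 10 ≈ 10.000 in
Ia = 0.2S: 0.2·10.000 = 2.000 in (exactly 2)
Since P=9.450 > Ia=2.000: effective rainfall P−Ia = 149/20 in
Q: (149/20)² ÷ (349/20) = 22201/6980 in (≈ 3.181 in)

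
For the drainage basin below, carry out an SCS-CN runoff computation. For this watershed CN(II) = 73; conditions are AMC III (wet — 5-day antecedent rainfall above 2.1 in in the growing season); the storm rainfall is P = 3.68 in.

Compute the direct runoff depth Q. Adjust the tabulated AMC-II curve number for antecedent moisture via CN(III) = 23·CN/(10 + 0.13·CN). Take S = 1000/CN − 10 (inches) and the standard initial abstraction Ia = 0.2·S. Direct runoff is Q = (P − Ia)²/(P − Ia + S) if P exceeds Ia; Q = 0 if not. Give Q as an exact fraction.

Q = 4967994256/2187611075 in ≈ 2.271 in

Adjust CN=73 to AMC III: 23·73/(10 + 0.13·73) → 1679 ÷ (1949/100) = 167900/1949 ≈ 86.147
S = 1000/(167900/1949) − 10 = 2700/1679 in ≈ 1.608 in
Ia = 0.2·(2700/1679) = 540/1679 in ≈ 0.322 in
Excess rainfall: 3.680 − 0.322 = 3.358 in; P > Ia so Q > 0
Q = (140968/41975)²/((140968/41975) + 2700/1679) = (19871977024/1761900625)/(208468/41975) = 4967994256/2187611075 in ≈ 2.271 in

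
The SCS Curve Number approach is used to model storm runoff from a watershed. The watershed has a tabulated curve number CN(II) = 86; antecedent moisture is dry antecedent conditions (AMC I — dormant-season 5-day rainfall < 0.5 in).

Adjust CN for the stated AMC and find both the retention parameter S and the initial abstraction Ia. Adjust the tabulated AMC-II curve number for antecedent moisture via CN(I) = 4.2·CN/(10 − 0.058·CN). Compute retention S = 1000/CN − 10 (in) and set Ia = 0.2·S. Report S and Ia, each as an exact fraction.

S = 500/129 in ≈ 3.876 in; Ia = 100/129 in ≈ 0.775 in

Adjust CN=86 to AMC I: 4.2·86/(10 − 0.058·86) → (1806/5) ÷ (1253/250) = 12900/179 ≈ 72.067
Retention S: 1000/CN − 10 with CN=72.067 → S = 500/129 ≈ 3.876 in
Ia = 0.2·(500/129) = 100/129 in ≈ 0.775 in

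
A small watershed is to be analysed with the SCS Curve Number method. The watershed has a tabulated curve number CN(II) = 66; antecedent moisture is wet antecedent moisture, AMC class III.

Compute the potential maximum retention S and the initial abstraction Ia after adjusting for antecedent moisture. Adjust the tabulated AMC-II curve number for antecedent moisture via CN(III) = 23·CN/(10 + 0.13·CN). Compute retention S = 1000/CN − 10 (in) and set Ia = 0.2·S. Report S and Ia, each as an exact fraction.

S = 1700/759 in ≈ 2.240 in; Ia = 340/759 in ≈ 0.448 in

CN(III) from CN(II)=66: (23·66)/(10 + 0.13·66) = 75900/929 ≈ 81.701
S = 1000/(75900/929) − 10 = 1700/759 in ≈ 2.240 in
Initial abstraction Ia = S/5 = (1700/759)/5 = 340/759 ≈ 0.448 in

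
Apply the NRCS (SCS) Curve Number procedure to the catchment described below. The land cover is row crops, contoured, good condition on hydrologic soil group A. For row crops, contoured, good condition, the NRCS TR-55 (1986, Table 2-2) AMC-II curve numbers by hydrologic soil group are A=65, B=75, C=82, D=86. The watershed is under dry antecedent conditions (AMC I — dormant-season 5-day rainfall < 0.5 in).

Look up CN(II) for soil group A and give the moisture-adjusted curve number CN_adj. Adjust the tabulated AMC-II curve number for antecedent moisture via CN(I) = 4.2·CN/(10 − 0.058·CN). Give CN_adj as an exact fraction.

NRCS table: row crops, contoured, good condition, soil group A → CN(II) = 65
Adjust CN=65 to AMC I: 4.2·65/(10 − 0.058·65) → 273 ÷ (623/100) = 3900/89 ≈ 43.820

CN_adj = 3900/89 ≈ 43.820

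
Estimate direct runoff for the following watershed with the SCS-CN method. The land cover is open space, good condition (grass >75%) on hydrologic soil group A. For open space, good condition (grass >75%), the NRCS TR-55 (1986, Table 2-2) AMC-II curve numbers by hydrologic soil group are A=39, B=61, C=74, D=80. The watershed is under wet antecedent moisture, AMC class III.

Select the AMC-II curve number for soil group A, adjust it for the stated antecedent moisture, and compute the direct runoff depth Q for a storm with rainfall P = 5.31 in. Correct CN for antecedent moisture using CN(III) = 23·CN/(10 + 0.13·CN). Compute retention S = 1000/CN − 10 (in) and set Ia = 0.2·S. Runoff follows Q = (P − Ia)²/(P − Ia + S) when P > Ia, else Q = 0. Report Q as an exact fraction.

Q = 125533450249/86498337900 in ≈ 1.451 in

NRCS table: open space, good condition (grass >75%), soil group A → CN(II) = 39
Wet (AMC III): CN(III) = 23·39/(10 + 0.13·39) = 897/(1507/100) = 89700/1507 ≈ 59.522
S = 1000/(89700/1507) − 10 = 6100/897 in ≈ 6.800 in
Ia = 0.2S: 0.2·6.800 = 1.360 in (exactly 1220/897)
Since P=5.310 > Ia=1.360: effective rainfall P−Ia = 354307/89700 in
Runoff Q = (P−Ia)²/(P−Ia+S) = (3.950)²/(3.950+6.800) = 125533450249/86498337900 ≈ 1.451 in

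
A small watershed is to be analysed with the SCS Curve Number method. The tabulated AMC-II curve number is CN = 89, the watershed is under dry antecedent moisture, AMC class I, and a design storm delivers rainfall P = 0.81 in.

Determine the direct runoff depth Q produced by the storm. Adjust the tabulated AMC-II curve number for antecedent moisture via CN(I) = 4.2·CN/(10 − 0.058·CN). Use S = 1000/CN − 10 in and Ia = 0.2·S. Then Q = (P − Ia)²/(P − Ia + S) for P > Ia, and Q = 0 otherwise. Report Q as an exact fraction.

Q = 1713049321/110530604100 in ≈ 0.015 in

Adjust CN=89 to AMC I: 4.2·89/(10 − 0.058·89) → (1869/5) ÷ (2419/500) = 186900/2419 ≈ 77.263
Max retention: S = 1000/(186900/2419) − 10 = 5500/1869 in (≈ 2.943 in)
Ia = 0.2·(5500/1869) = 1100/1869 in ≈ 0.589 in
P − Ia = 0.810 − 0.589 = 41389/186900 ≈ 0.221 in (> 0, runoff occurs)
Q = (41389/186900)²/((41389/186900) + 5500/1869) = (1713049321/34931610000)/(591389/186900) = 1713049321/110530604100 in ≈ 0.015 in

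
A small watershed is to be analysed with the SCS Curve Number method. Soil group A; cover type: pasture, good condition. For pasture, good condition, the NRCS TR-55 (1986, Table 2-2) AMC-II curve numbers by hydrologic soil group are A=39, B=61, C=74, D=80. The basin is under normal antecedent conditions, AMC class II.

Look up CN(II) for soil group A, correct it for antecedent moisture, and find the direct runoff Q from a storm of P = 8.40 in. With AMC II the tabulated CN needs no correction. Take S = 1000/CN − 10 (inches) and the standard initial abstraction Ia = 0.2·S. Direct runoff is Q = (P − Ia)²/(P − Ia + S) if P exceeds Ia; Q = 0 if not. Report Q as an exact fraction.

NRCS table: pasture, good condition, soil group A → CN(II) = 39
CN(II) = 39; AMC II needs no correction.
S = 1000/39 − 10 = 610/39 in ≈ 15.641 in
Initial abstraction Ia = S/5 = (610/39)/5 = 122/39 ≈ 3.128 in
P − Ia = 8.400 − 3.128 = 1028/195 ≈ 5.272 in (> 0, runoff occurs)
Q = (1028/195)²/((1028/195) + 610/39) = (1056784/38025)/(4078/195) = 528392/397605 in ≈ 1.329 in

Q = 528392/397605 in ≈ 1.329 in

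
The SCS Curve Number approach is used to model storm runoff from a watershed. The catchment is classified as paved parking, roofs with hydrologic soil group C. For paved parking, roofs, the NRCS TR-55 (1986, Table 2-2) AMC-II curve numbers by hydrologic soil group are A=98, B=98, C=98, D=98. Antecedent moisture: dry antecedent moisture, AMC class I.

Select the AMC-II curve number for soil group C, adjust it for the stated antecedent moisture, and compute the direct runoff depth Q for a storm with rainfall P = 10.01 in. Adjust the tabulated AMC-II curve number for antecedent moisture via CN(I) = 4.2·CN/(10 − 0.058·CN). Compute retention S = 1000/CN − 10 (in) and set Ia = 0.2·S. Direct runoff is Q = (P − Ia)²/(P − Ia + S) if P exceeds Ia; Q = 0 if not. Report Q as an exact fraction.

NRCS table: paved parking, roofs, soil group C → CN(II) = 98
CN(I) from CN(II)=98: (4.2·98)/(10 − 0.058·98) = 102900/1079 ≈ 95.366
S = 1000/(102900/1079) − 10 = 500/1029 in ≈ 0.486 in
Initial abstraction Ia = S/5 = (500/1029)/5 = 100/1029 ≈ 0.097 in
P − Ia = 10.010 − 0.097 = 1020029/102900 ≈ 9.913 in (> 0, runoff occurs)
Runoff Q = (P−Ia)²/(P−Ia+S) = (9.913)²/(9.913+0.486) = 1040459160841/110105984100 ≈ 9.450 in

Q = 1040459160841/110105984100 in ≈ 9.450 in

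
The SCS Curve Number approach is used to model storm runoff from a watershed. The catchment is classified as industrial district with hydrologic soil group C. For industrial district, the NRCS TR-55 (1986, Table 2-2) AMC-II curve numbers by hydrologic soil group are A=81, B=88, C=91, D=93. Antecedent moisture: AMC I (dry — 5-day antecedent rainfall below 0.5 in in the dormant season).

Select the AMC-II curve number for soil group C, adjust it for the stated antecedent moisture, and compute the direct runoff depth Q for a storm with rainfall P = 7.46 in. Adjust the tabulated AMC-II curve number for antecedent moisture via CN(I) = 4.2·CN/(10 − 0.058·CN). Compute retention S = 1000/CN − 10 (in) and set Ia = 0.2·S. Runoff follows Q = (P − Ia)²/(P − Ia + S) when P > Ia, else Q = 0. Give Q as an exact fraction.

NRCS table: industrial district, soil group C → CN(II) = 91
Adjust CN=91 to AMC I: 4.2·91/(10 − 0.058·91) → (1911/5) ÷ (2361/500) = 63700/787 ≈ 80.940
Retention S: 1000/CN − 10 with CN=80.940 → S = 1500/637 ≈ 2.355 in
Ia = 0.2S: 0.2·2.355 = 0.471 in (exactly 300/637)
Excess rainfall: 7.460 − 0.471 = 6.989 in; P > Ia so Q > 0
Q: (222601/31850)² ÷ (297601/31850) = 49551205201/9478591850 in (≈ 5.228 in)

Q = 49551205201/9478591850 in ≈ 5.228 in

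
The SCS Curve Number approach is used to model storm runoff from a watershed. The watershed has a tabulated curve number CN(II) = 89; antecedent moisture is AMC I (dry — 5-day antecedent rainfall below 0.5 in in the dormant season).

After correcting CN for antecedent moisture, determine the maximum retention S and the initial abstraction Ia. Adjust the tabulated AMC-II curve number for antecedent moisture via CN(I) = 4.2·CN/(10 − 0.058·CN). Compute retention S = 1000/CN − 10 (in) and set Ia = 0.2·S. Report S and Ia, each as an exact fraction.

S = 5500/1869 in ≈ 2.943 in; Ia = 1100/1869 in ≈ 0.589 in

Dry (AMC I): CN(I) = 4.2·89/(10 − 0.058·89) = (1869/5)/(2419/500) = 186900/2419 ≈ 77.263
S = 1000/(186900/2419) − 10 = 5500/1869 in ≈ 2.943 in
Ia = 0.2S: 0.2·2.943 = 0.589 in (exactly 1100/1869)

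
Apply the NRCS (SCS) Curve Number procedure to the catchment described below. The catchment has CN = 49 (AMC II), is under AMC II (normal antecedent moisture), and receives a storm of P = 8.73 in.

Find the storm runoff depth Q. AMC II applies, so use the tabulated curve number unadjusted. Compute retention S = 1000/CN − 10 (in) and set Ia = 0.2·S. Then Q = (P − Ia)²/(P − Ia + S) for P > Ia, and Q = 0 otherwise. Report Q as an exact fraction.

Average conditions: CN = 49 (no AMC adjustment).
Max retention: S = 1000/49 − 10 = 510/49 in (≈ 10.408 in)
Ia = 0.2·(510/49) = 102/49 in ≈ 2.082 in
Since P=8.730 > Ia=2.082: effective rainfall P−Ia = 32577/4900 in
Q = (32577/4900)²/((32577/4900) + 510/49) = (1061260929/24010000)/(83577/4900) = 353753643/136509100 in ≈ 2.591 in

Q = 353753643/136509100 in ≈ 2.591 in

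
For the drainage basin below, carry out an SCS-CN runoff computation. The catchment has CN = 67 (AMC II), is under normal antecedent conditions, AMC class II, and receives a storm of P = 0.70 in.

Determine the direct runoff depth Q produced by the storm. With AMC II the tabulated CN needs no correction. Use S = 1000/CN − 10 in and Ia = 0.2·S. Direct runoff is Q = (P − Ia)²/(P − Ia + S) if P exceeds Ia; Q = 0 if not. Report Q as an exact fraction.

Q = 0 in ≈ 0.000 in

AMC II — tabulated CN = 67 applies directly.
Max retention: S = 1000/67 − 10 = 330/67 in (≈ 4.925 in)
Ia = 0.2·(330/67) = 66/67 in ≈ 0.985 in
P = 0.700 ≤ Ia = 0.985 in: entire storm abstracted, Q = 0.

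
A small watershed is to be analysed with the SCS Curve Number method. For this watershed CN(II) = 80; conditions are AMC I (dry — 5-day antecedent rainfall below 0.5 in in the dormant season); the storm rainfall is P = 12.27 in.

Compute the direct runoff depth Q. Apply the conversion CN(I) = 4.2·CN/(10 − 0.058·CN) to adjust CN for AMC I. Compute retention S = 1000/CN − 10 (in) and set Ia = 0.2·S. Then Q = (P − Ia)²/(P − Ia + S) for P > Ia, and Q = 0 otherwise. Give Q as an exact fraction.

Dry (AMC I): CN(I) = 4.2·80/(10 − 0.058·80) = 336/(134/25) = 4200/67 ≈ 62.687
S = 1000/(4200/67) − 10 = 125/21 in ≈ 5.952 in
Ia = 0.2·(125/21) = 25/21 in ≈ 1.190 in
Since P=12.270 > Ia=1.190: effective rainfall P−Ia = 23267/2100 in
Runoff Q = (P−Ia)²/(P−Ia+S) = (11.080)²/(11.080+5.952) = 541353289/75110700 ≈ 7.207 in

Q = 541353289/75110700 in ≈ 7.207 in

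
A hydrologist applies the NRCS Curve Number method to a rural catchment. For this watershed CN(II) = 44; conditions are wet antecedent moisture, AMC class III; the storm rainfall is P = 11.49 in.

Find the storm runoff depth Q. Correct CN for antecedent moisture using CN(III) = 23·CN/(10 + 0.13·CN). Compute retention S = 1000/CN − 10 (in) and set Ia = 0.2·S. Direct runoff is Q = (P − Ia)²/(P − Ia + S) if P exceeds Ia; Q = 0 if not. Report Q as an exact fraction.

Q = 69009713809/10188234100 in ≈ 6.773 in

Wet (AMC III): CN(III) = 23·44/(10 + 0.13·44) = 1012/(393/25) = 25300/393 ≈ 64.377
Retention S: 1000/CN − 10 with CN=64.377 → S = 1400/253 ≈ 5.534 in
Ia = 0.2·(1400/253) = 280/253 in ≈ 1.107 in
Excess rainfall: 11.490 − 1.107 = 10.383 in; P > Ia so Q > 0
Q: (262697/25300)² ÷ (402697/25300) = 69009713809/10188234100 in (≈ 6.773 in)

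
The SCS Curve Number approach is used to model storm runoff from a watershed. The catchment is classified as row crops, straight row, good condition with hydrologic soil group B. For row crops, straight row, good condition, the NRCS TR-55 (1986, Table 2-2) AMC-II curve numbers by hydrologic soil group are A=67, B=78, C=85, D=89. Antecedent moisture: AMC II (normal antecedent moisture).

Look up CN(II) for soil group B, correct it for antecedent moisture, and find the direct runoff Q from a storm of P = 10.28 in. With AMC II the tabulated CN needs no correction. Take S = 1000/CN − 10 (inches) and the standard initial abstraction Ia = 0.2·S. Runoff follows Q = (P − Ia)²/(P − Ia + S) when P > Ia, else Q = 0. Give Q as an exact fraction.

NRCS table: row crops, straight row, good condition, soil group B → CN(II) = 78
AMC II — tabulated CN = 78 applies directly.
S = 1000/78 − 10 = 110/39 in ≈ 2.821 in
Initial abstraction Ia = S/5 = (110/39)/5 = 22/39 ≈ 0.564 in
Excess rainfall: 10.280 − 0.564 = 9.716 in; P > Ia so Q > 0
Runoff Q = (P−Ia)²/(P−Ia+S) = (9.716)²/(9.716+2.821) = 89737729/11917425 ≈ 7.530 in

Q = 89737729/11917425 in ≈ 7.530 in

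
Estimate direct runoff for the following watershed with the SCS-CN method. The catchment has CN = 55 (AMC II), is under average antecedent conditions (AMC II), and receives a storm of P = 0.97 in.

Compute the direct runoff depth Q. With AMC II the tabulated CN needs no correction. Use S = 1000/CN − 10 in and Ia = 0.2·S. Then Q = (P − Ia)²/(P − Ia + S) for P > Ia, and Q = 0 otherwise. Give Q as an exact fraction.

Average conditions: CN = 55 (no AMC adjustment).
S = 1000/55 − 10 = 90/11 in ≈ 8.182 in
Ia = 0.2S: 0.2·8.182 = 1.636 in (exactly 18/11)
P = 0.970 ≤ Ia = 1.636 in: entire storm abstracted, Q = 0.

Q = 0 in ≈ 0.000 in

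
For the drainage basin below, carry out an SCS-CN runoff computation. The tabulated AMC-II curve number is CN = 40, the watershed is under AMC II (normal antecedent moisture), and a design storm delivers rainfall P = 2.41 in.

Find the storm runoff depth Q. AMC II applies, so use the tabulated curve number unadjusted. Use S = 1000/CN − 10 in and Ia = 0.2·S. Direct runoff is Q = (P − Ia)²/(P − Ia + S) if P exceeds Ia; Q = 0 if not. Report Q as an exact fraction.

AMC II — tabulated CN = 40 applies directly.
Retention S: 1000/CN − 10 with CN=40.000 → S = 15 ≈ 15.000 in
Initial abstraction Ia = S/5 = 15/5 = 3 ≈ 3.000 in
P = 2.410 ≤ Ia = 3.000 in: entire storm abstracted, Q = 0.

Q = 0 in ≈ 0.000 in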